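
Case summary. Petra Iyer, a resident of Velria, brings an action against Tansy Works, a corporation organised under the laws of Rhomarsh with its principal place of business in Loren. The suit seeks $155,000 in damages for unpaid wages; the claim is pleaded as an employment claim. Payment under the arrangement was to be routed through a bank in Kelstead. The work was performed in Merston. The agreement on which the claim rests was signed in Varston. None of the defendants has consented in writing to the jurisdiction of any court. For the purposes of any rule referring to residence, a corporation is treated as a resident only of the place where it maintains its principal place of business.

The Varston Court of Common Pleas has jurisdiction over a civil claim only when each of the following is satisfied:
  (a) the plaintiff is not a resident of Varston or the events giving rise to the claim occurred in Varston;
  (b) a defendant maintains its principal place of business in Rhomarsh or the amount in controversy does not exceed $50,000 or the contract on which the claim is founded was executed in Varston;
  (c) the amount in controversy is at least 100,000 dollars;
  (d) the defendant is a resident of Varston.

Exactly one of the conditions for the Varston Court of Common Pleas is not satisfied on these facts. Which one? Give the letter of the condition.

The Varston Court of Common Pleas:
  (a) The plaintiff resides in Velria, which is not Varston — that alternative is enough. Condition met.
  (b) The contract was executed in Varston, so one alternative holds. Satisfied.
  (c) The amount in controversy is $155,000, which meets the $100,000 floor. Satisfied.
  (d) The defendant resides in Loren, not Varston. Fails.
Only condition (d) fails.

(d)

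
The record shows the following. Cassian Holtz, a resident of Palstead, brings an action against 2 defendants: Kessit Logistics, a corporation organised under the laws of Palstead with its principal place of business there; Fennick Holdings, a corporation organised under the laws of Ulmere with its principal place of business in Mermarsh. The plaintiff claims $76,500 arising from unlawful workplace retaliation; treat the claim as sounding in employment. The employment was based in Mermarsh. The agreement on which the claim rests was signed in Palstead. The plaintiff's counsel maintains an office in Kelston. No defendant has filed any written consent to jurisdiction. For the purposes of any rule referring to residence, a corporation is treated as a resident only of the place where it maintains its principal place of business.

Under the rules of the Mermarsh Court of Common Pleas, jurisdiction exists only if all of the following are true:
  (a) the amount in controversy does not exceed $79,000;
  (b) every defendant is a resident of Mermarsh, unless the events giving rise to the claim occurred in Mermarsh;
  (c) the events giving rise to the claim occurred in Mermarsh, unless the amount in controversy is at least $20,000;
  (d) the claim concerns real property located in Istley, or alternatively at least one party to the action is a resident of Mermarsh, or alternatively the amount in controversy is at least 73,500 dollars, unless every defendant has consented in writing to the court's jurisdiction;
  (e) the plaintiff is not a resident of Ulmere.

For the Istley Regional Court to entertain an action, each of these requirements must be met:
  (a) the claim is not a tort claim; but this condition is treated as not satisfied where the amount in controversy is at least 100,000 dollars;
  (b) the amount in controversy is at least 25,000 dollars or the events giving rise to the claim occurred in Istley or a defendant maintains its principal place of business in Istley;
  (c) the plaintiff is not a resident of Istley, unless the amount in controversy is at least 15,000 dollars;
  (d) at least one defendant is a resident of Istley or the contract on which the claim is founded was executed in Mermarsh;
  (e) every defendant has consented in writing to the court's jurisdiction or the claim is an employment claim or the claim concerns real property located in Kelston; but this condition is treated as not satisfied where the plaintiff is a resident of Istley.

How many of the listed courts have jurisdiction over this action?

1

The Mermarsh Court of Common Pleas:
  (a) The amount in controversy is $76,500, within the 79,000 dollars ceiling. Met.
  (b) The defendants reside as follows — Kessit Logistics in Palstead, Fennick Holdings in Mermarsh — not all in Mermarsh. However, the operative events occurred in Mermarsh, so the 'unless' proviso supplies this condition. Met.
  (c) The operative events occurred in Mermarsh. Met.
  (d) Fennick Holdings resides in Mermarsh, so this disjunct is met. Satisfied.
  (e) The plaintiff resides in Palstead, which is not Ulmere. Met.
  → The court has jurisdiction.
The Istley Regional Court:
  (a) The claim is an employment claim, not a tort claim. The carve-out does not apply: the amount in controversy is $76,500, below the USD 100,000 floor. Met.
  (b) The amount in controversy is $76,500, which meets the USD 25,000 floor, so one alternative holds. Satisfied.
  (c) The plaintiff resides in Palstead, which is not Istley. Met.
  (d) No defendant resides in Istley (they reside in Palstead, Mermarsh); the contract was executed in Palstead, not Mermarsh — every alternative fails. Fails.
  (e) The claim is an employment claim, which satisfies one of the alternatives. The exception is not triggered, since the plaintiff resides in Palstead, not Istley. Satisfied.
  → Not every requirement is met — no jurisdiction.
Courts with jurisdiction: the Mermarsh Court of Common Pleas — 1 in total.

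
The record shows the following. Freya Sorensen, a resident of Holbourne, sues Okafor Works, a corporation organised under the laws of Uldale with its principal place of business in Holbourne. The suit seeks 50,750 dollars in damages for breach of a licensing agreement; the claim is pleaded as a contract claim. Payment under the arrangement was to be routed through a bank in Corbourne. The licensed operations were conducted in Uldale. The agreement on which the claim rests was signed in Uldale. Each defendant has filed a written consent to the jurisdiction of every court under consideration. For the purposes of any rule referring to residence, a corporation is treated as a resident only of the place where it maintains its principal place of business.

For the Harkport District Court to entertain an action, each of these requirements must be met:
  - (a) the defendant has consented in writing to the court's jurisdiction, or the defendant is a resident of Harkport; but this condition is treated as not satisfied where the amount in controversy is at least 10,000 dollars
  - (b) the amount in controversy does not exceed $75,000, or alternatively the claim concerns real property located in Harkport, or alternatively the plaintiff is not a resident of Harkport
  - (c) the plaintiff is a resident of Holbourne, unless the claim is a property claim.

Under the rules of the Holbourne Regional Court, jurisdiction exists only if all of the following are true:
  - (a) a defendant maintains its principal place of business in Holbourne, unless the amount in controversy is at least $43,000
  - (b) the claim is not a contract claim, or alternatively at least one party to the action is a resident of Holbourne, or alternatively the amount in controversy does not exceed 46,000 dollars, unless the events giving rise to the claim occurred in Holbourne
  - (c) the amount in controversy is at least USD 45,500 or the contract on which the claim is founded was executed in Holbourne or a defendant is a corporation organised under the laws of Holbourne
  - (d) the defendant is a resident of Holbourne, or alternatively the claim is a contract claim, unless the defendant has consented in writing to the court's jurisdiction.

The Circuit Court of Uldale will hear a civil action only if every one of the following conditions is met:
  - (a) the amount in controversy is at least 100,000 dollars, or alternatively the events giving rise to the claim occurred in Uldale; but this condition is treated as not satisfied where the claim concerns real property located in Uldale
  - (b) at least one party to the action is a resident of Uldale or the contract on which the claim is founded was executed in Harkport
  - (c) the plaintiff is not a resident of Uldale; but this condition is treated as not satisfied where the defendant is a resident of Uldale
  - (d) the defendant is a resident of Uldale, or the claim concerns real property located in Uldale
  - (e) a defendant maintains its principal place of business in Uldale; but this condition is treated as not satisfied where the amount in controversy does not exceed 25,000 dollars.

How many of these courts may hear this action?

1

The Harkport District Court:
  (a) Every defendant has filed written consent — that alternative is enough. However, the amount in controversy is $50,750, which meets the 10,000 dollars floor, which falls within the stated exception and so defeats the condition. Not satisfied.
  (b) The amount in controversy is 50,750 dollars, within the $75,000 ceiling, which satisfies one of the alternatives. Satisfied.
  (c) The plaintiff resides in Holbourne. Satisfied.
  → At least one condition fails; no jurisdiction.
The Holbourne Regional Court:
  (a) Okafor Works has its principal place of business in Holbourne. Condition met.
  (b) Freya Sorensen resides in Holbourne — that alternative is enough. Condition met.
  (c) The amount in controversy is $50,750, which meets the $45,500 floor, so this disjunct is met. Condition met.
  (d) The defendant resides in Holbourne, so one alternative holds. Condition met.
  → The court has jurisdiction.
The Circuit Court of Uldale:
  (a) The operative events occurred in Uldale, so this disjunct is met. And the carve-out is inapplicable — the claim does not concern real property. Satisfied.
  (b) No party resides in Uldale; the contract was executed in Uldale, not Harkport — none of the alternatives is met. Condition not met.
  (c) The plaintiff resides in Holbourne, which is not Uldale. The carve-out does not apply: the defendant resides in Holbourne, not Uldale. Satisfied.
  (d) The defendant resides in Holbourne, not Uldale; the claim does not concern real property — none of the alternatives is met. Not satisfied.
  (e) The corporate defendant(s) have their principal place of business in Holbourne, not Uldale. Condition not met.
  → At least one condition fails; no jurisdiction.
Courts with jurisdiction: the Holbourne Regional Court — 1 in total.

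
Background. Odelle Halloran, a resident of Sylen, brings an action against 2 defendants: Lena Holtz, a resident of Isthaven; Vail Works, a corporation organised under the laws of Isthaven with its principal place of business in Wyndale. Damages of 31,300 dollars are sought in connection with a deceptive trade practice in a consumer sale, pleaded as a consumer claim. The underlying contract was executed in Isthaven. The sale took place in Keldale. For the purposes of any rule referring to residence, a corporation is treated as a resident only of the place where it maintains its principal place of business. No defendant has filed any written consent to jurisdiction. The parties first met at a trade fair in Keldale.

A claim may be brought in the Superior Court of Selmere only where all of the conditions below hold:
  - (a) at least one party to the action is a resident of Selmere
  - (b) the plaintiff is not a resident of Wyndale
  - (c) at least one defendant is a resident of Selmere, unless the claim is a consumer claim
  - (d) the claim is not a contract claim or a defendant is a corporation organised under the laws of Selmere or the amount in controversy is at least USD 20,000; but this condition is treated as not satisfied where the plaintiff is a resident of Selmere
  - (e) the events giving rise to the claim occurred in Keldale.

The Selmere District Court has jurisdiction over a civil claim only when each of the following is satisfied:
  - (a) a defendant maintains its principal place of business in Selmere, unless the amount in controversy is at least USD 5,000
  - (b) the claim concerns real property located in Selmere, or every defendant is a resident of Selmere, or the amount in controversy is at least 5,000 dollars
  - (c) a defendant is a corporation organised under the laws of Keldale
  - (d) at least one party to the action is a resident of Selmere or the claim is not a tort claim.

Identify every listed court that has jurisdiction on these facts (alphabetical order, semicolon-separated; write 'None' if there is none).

The Superior Court of Selmere:
  (a) No party resides in Selmere. Fails.
  (b) The plaintiff resides in Sylen, which is not Wyndale. Condition met.
  (c) No defendant resides in Selmere (they reside in Isthaven, Wyndale). The proviso rescues it, though: the claim is a consumer claim. Condition met.
  (d) The claim is a consumer claim, not a contract claim, so one alternative holds. The carve-out does not apply: the plaintiff resides in Sylen, not Selmere. Met.
  (e) The operative events occurred in Keldale. Condition met.
  → At least one condition fails; no jurisdiction.
The Selmere District Court:
  (a) The corporate defendant(s) have their principal place of business in Wyndale, not Selmere. The proviso rescues it, though: the amount in controversy is USD 31,300, which meets the 5,000 dollars floor. Condition met.
  (b) The amount in controversy is USD 31,300, which meets the 5,000 dollars floor, which satisfies one of the alternatives. Condition met.
  (c) The corporate defendant(s) are organised in Isthaven, not Keldale. Not met.
  (d) The claim is a consumer claim, not a tort claim, so this disjunct is met. Satisfied.
  → The court lacks jurisdiction.

None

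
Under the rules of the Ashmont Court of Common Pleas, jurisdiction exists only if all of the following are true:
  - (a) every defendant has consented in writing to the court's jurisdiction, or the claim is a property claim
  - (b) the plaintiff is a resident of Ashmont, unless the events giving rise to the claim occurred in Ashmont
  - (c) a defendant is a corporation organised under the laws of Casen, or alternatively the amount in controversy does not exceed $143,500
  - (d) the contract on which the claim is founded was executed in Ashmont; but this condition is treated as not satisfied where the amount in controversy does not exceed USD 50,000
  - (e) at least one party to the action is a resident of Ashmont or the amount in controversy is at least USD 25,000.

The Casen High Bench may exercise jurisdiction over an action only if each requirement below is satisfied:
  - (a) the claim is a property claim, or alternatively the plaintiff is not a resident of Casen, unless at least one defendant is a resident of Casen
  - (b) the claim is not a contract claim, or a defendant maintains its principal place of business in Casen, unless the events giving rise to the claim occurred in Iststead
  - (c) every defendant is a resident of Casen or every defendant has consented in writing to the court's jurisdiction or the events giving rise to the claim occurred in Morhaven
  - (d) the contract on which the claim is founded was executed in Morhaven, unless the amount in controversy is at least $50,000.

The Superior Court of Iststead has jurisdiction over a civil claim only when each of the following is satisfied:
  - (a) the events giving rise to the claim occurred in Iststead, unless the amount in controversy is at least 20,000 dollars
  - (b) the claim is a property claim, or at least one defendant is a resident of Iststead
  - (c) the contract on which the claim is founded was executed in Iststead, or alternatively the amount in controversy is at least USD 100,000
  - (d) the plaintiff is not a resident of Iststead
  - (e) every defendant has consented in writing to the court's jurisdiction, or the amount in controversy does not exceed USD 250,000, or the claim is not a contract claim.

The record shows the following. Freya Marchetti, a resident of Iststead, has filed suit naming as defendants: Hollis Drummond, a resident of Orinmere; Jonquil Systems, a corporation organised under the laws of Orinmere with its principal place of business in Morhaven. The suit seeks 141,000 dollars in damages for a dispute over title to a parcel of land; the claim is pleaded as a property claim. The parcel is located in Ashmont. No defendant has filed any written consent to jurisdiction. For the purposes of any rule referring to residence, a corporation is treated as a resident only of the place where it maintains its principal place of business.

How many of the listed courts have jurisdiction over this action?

The Ashmont Court of Common Pleas:
  (a) The claim is a property claim, so one alternative holds. Met.
  (b) The plaintiff resides in Iststead, not Ashmont. However, the operative events occurred in Ashmont, so the 'unless' proviso supplies this condition. Condition met.
  (c) The amount in controversy is $141,000, within the USD 143,500 ceiling, so this disjunct is met. Condition met.
  (d) No contract (and hence no place of execution) is alleged. Not met.
  (e) The amount in controversy is $141,000, which meets the USD 25,000 floor — that alternative is enough. Met.
  → No jurisdiction.
The Casen High Bench:
  (a) The claim is a property claim, so this disjunct is met. Satisfied.
  (b) The claim is a property claim, not a contract claim, so this disjunct is met. Condition met.
  (c) The defendants reside as follows — Hollis Drummond in Orinmere, Jonquil Systems in Morhaven — not all in Casen; no such written consent has been filed; the operative events occurred in Ashmont, not Morhaven — no alternative holds. Fails.
  (d) No contract (and hence no place of execution) is alleged. The proviso rescues it, though: the amount in controversy is $141,000, which meets the 50,000 dollars floor. Condition met.
  → Not every requirement is met — no jurisdiction.
The Superior Court of Iststead:
  (a) The operative events occurred in Ashmont, not Iststead. However, the amount in controversy is $141,000, which meets the 20,000 dollars floor, so the 'unless' proviso supplies this condition. Met.
  (b) The claim is a property claim — that alternative is enough. Condition met.
  (c) The amount in controversy is USD 141,000, which meets the USD 100,000 floor, so this disjunct is met. Condition met.
  (d) The plaintiff resides in Iststead. Condition not met.
  (e) The amount in controversy is USD 141,000, within the 250,000 dollars ceiling, which satisfies one of the alternatives. Condition met.
  → The court lacks jurisdiction.
No court satisfies all of its conditions.

0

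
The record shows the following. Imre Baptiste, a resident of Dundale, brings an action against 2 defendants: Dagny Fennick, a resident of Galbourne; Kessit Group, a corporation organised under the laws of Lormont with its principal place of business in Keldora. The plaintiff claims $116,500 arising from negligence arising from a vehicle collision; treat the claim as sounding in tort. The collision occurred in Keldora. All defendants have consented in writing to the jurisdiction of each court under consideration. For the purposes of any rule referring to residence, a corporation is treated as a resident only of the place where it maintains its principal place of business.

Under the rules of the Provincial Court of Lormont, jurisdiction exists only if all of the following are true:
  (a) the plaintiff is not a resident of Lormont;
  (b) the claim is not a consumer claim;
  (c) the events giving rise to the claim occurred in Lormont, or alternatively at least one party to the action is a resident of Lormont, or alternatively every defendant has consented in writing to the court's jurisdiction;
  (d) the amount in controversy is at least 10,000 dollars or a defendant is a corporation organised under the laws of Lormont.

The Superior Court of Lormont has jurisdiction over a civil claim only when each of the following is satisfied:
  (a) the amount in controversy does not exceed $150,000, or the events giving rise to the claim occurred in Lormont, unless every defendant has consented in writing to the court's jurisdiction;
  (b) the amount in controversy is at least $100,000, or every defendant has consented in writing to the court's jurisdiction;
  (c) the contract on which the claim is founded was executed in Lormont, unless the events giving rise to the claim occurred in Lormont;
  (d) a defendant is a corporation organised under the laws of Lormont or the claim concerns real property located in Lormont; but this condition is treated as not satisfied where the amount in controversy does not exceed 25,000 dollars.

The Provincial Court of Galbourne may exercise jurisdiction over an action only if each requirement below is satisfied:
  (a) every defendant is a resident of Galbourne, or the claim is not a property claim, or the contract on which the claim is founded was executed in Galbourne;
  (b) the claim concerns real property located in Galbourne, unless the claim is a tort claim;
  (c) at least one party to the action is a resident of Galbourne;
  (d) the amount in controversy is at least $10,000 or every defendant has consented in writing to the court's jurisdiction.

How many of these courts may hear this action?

The Provincial Court of Lormont:
  (a) The plaintiff resides in Dundale, which is not Lormont. Met.
  (b) The claim is a tort claim, not a consumer claim. Condition met.
  (c) Every defendant has filed written consent — that alternative is enough. Met.
  (d) The amount in controversy is $116,500, which meets the USD 10,000 floor, so one alternative holds. Met.
  → Every requirement is satisfied — jurisdiction.
The Superior Court of Lormont:
  (a) The amount in controversy is USD 116,500, within the $150,000 ceiling, so one alternative holds. Condition met.
  (b) The amount in controversy is USD 116,500, which meets the USD 100,000 floor, so this disjunct is met. Condition met.
  (c) No contract (and hence no place of execution) is alleged. Nor does the 'unless' clause help: the operative events occurred in Keldora, not Lormont. Not met.
  (d) Kessit Group is organised under the laws of Lormont, so one alternative holds. And the carve-out is inapplicable — the amount in controversy is $116,500, above the 25,000 dollars ceiling. Satisfied.
  → Not every requirement is met — no jurisdiction.
The Provincial Court of Galbourne:
  (a) The claim is a tort claim, not a property claim — that alternative is enough. Satisfied.
  (b) The claim does not concern real property. The proviso rescues it, though: the claim is a tort claim. Met.
  (c) Dagny Fennick resides in Galbourne. Met.
  (d) The amount in controversy is $116,500, which meets the USD 10,000 floor, so one alternative holds. Satisfied.
  → Every requirement is satisfied — jurisdiction.
Courts with jurisdiction: the Provincial Court of Lormont, the Provincial Court of Galbourne — 2 in total.

2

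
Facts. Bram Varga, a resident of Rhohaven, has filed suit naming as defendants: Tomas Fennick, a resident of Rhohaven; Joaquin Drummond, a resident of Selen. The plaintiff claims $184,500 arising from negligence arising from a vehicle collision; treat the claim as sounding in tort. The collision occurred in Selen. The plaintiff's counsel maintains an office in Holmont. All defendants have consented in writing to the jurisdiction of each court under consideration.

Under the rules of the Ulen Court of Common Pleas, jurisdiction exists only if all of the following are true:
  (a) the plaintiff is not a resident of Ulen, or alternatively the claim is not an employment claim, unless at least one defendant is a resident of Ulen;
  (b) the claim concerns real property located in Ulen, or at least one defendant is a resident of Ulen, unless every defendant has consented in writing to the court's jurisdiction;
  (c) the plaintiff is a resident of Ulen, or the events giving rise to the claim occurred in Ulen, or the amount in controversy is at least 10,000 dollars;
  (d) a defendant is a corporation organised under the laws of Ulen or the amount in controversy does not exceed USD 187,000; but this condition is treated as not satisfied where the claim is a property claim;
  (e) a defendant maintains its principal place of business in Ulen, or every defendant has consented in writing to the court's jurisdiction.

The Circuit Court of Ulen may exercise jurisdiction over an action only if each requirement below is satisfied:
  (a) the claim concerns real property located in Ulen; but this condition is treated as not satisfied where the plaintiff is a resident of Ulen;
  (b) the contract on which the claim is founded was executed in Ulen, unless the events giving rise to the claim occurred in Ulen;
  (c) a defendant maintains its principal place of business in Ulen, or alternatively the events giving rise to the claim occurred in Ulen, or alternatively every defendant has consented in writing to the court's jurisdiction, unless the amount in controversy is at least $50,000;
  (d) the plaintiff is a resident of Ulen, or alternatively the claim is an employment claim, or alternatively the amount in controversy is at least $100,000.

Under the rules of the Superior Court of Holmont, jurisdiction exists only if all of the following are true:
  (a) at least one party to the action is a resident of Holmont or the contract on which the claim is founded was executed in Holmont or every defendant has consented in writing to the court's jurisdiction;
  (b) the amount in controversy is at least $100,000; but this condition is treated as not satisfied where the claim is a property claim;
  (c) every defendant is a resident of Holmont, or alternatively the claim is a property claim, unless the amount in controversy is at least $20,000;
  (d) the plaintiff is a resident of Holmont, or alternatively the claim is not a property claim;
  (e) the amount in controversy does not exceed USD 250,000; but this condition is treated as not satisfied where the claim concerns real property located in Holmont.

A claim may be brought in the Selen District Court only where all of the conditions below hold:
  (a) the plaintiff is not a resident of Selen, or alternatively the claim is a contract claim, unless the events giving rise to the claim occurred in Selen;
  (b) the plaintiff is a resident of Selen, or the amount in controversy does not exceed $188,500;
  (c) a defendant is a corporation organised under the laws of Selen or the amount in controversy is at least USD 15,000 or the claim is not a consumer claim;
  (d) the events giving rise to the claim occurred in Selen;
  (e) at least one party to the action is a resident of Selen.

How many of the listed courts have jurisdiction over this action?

3

The Ulen Court of Common Pleas:
  (a) The plaintiff resides in Rhohaven, which is not Ulen, which satisfies one of the alternatives. Condition met.
  (b) The claim does not concern real property; no defendant resides in Ulen (they reside in Rhohaven, Selen) — every alternative fails. However, every defendant has filed written consent, so the 'unless' proviso supplies this condition. Met.
  (c) The amount in controversy is $184,500, which meets the USD 10,000 floor, which satisfies one of the alternatives. Condition met.
  (d) The amount in controversy is USD 184,500, within the 187,000 dollars ceiling — that alternative is enough. The carve-out does not apply: the claim is a tort claim, not a property claim. Met.
  (e) Every defendant has filed written consent, so one alternative holds. Condition met.
  → All conditions met; jurisdiction exists.
The Circuit Court of Ulen:
  (a) The claim does not concern real property. Condition not met.
  (b) No contract (and hence no place of execution) is alleged. Nor does the 'unless' clause help: the operative events occurred in Selen, not Ulen. Fails.
  (c) Every defendant has filed written consent — that alternative is enough. Condition met.
  (d) The amount in controversy is $184,500, which meets the 100,000 dollars floor, so one alternative holds. Met.
  → The court lacks jurisdiction.
The Superior Court of Holmont:
  (a) Every defendant has filed written consent, so this disjunct is met. Met.
  (b) The amount in controversy is USD 184,500, which meets the 100,000 dollars floor. And the carve-out is inapplicable — the claim is a tort claim, not a property claim. Satisfied.
  (c) The defendants reside as follows — Tomas Fennick in Rhohaven, Joaquin Drummond in Selen — not all in Holmont; the claim is a tort claim, not a property claim — no alternative holds. But the amount in controversy is $184,500, which meets the $20,000 floor, and the 'unless' clause therefore excuses the requirement. Satisfied.
  (d) The claim is a tort claim, not a property claim, so this disjunct is met. Met.
  (e) The amount in controversy is $184,500, within the USD 250,000 ceiling. The carve-out does not apply: the claim does not concern real property. Met.
  → Jurisdiction lies.
The Selen District Court:
  (a) The plaintiff resides in Rhohaven, which is not Selen, so one alternative holds. Condition met.
  (b) The amount in controversy is 184,500 dollars, within the USD 188,500 ceiling, which satisfies one of the alternatives. Satisfied.
  (c) The amount in controversy is $184,500, which meets the USD 15,000 floor, so one alternative holds. Met.
  (d) The operative events occurred in Selen. Satisfied.
  (e) Joaquin Drummond resides in Selen. Condition met.
  → The court has jurisdiction.
Courts with jurisdiction: the Ulen Court of Common Pleas, the Superior Court of Holmont, the Selen District Court — 3 in total.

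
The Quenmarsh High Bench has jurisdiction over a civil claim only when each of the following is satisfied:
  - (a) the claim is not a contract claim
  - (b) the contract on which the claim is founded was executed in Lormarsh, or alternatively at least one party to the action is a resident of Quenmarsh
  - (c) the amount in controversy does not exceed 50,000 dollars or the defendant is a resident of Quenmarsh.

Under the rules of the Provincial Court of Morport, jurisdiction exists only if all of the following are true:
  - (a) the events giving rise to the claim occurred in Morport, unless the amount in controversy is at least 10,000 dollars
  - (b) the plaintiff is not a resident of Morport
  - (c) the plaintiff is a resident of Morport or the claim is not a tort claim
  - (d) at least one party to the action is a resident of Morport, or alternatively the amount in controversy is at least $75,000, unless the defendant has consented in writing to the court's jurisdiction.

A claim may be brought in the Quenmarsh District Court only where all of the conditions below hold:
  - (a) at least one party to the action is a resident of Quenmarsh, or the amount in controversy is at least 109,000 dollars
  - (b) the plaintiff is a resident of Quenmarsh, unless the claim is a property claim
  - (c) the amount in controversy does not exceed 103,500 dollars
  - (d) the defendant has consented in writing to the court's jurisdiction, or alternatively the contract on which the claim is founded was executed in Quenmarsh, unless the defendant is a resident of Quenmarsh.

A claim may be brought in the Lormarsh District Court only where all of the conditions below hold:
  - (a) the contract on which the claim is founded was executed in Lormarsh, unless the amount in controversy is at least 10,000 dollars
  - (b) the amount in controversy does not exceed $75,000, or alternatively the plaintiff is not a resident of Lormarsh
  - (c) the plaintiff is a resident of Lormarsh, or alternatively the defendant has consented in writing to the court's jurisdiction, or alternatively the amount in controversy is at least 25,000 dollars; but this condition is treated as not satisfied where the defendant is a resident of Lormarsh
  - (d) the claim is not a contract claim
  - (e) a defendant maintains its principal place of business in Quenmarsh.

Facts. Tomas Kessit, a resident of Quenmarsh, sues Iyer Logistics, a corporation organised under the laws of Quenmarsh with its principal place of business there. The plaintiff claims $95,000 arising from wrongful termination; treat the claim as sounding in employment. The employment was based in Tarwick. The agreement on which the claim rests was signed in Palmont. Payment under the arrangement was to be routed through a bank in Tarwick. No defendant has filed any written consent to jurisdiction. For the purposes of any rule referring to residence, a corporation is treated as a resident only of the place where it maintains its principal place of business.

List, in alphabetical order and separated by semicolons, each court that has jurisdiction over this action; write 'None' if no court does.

The Quenmarsh High Bench:
  (a) The claim is an employment claim, not a contract claim. Condition met.
  (b) Tomas Kessit resides in Quenmarsh — that alternative is enough. Met.
  (c) The defendant resides in Quenmarsh, so this disjunct is met. Met.
  → Every requirement is satisfied — jurisdiction.
The Provincial Court of Morport:
  (a) The operative events occurred in Tarwick, not Morport. But the amount in controversy is 95,000 dollars, which meets the 10,000 dollars floor, and the 'unless' clause therefore excuses the requirement. Met.
  (b) The plaintiff resides in Quenmarsh, which is not Morport. Satisfied.
  (c) The claim is an employment claim, not a tort claim, so one alternative holds. Satisfied.
  (d) The amount in controversy is $95,000, which meets the $75,000 floor, so this disjunct is met. Condition met.
  → Every requirement is satisfied — jurisdiction.
The Quenmarsh District Court:
  (a) Tomas Kessit resides in Quenmarsh, which satisfies one of the alternatives. Met.
  (b) The plaintiff resides in Quenmarsh. Condition met.
  (c) The amount in controversy is $95,000, within the $103,500 ceiling. Condition met.
  (d) No such written consent has been filed; the contract was executed in Palmont, not Quenmarsh — every alternative fails. However, the defendant resides in Quenmarsh, so the 'unless' proviso supplies this condition. Satisfied.
  → The court has jurisdiction.
The Lormarsh District Court:
  (a) The contract was executed in Palmont, not Lormarsh. However, the amount in controversy is $95,000, which meets the $10,000 floor, so the 'unless' proviso supplies this condition. Satisfied.
  (b) The plaintiff resides in Quenmarsh, which is not Lormarsh — that alternative is enough. Condition met.
  (c) The amount in controversy is 95,000 dollars, which meets the $25,000 floor, which satisfies one of the alternatives. And the carve-out is inapplicable — the defendant resides in Quenmarsh, not Lormarsh. Condition met.
  (d) The claim is an employment claim, not a contract claim. Satisfied.
  (e) Iyer Logistics has its principal place of business in Quenmarsh. Satisfied.
  → Jurisdiction lies.

the Lormarsh District Court; the Provincial Court of Morport; the Quenmarsh District Court; the Quenmarsh High Bench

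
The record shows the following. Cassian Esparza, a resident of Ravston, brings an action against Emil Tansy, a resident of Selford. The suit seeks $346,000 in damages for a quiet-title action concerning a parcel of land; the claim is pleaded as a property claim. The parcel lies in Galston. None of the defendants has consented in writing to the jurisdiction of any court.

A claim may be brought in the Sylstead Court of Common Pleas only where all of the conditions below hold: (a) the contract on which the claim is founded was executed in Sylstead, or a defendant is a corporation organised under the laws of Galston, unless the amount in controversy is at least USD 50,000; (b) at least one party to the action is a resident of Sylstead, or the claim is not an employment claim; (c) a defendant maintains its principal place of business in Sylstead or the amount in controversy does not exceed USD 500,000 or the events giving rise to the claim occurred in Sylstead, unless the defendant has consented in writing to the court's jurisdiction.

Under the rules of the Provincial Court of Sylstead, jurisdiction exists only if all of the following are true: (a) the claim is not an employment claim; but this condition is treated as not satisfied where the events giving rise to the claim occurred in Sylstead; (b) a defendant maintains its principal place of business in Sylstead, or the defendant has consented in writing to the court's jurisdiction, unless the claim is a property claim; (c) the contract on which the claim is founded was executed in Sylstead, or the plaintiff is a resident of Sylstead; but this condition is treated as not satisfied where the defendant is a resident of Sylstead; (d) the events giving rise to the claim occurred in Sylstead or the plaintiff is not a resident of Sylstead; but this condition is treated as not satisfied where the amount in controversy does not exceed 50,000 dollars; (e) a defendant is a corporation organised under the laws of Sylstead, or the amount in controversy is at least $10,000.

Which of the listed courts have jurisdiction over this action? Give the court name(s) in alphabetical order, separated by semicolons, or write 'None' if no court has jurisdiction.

The Sylstead Court of Common Pleas:
  (a) No contract (and hence no place of execution) is alleged; no defendant is a corporation — none of the alternatives is met. But the amount in controversy is 346,000 dollars, which meets the 50,000 dollars floor, and the 'unless' clause therefore excuses the requirement. Condition met.
  (b) The claim is a property claim, not an employment claim, so one alternative holds. Met.
  (c) The amount in controversy is $346,000, within the USD 500,000 ceiling, which satisfies one of the alternatives. Met.
  → All conditions met; jurisdiction exists.
The Provincial Court of Sylstead:
  (a) The claim is a property claim, not an employment claim. The exception is not triggered, since the operative events occurred in Galston, not Sylstead. Met.
  (b) No defendant is a corporation; no such written consent has been filed — no alternative holds. The proviso rescues it, though: the claim is a property claim. Met.
  (c) No contract (and hence no place of execution) is alleged; the plaintiff resides in Ravston, not Sylstead — no alternative holds. Condition not met.
  (d) The plaintiff resides in Ravston, which is not Sylstead — that alternative is enough. The carve-out does not apply: the amount in controversy is 346,000 dollars, above the USD 50,000 ceiling. Condition met.
  (e) The amount in controversy is USD 346,000, which meets the USD 10,000 floor, which satisfies one of the alternatives. Condition met.
  → Not every requirement is met — no jurisdiction.

the Sylstead Court of Common Pleas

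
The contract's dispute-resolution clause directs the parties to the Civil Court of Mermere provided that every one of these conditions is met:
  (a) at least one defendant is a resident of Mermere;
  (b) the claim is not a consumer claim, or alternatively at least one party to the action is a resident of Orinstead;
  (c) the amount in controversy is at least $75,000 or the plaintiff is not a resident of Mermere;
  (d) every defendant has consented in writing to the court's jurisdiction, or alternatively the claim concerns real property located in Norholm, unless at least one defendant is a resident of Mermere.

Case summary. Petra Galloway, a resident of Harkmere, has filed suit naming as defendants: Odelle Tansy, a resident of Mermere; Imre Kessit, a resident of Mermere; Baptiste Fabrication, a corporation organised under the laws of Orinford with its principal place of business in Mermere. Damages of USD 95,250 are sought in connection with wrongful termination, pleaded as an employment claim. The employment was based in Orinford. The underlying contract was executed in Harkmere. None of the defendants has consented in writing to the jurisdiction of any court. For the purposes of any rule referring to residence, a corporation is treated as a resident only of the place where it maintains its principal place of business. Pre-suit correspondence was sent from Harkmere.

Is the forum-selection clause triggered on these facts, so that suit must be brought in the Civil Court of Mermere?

Yes

The Civil Court of Mermere:
  (a) Odelle Tansy resides in Mermere. Condition met.
  (b) The claim is an employment claim, not a consumer claim, so this disjunct is met. Met.
  (c) The amount in controversy is USD 95,250, which meets the 75,000 dollars floor, so this disjunct is met. Condition met.
  (d) No such written consent has been filed; the claim does not concern real property — no alternative holds. However, Odelle Tansy resides in Mermere, so the 'unless' proviso supplies this condition. Condition met.
  → Forum clause is triggered.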